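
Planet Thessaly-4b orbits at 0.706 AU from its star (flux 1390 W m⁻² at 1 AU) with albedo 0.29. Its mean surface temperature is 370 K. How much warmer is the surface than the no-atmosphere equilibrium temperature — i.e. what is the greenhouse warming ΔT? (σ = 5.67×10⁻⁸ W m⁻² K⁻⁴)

S = 1390/0.706² = 2789 W m⁻².
T_eq = [S(1−A)/(4σ)]^(1/4) = [2789×0.71/(4×5.67×10⁻⁸)]^(1/4) = 305.7 K.
ΔT = T_surf − T_eq = 370 − 305.7.

ΔT ≈ 64.3 K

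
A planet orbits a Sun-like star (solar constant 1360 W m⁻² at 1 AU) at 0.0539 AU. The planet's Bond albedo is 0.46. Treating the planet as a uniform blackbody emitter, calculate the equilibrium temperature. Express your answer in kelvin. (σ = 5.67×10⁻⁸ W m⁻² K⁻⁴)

T_eq ≈ 1030 K

Flux at 0.0539 AU: S = 1360/0.0539² = 4.68×10⁵ W m⁻².
Energy balance: absorbed = emitted ⇒ πR²·S(1−A) = 4πR²·σT_eq⁴, so T_eq⁴ = S(1−A)/(4σ).
T_eq = [4.68×10⁵ × 0.54 / (4 × 5.67×10⁻⁸)]^(1/4) = (1.11×10¹²)^(1/4) = 1030 K.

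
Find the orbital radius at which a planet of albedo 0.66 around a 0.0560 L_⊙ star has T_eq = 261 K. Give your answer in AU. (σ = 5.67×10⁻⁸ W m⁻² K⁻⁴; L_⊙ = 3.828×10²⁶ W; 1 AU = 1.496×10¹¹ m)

L = 0.0560 × 3.828×10²⁶ = 2.14×10²⁵ W.
From T_eq⁴ = L(1−A)/(16πσd²): d = √[L(1−A)/(16πσT_eq⁴)].
d = √[2.14×10²⁵ × 0.34 / (16π × 5.67×10⁻⁸ × (261)⁴)] = 2.35×10¹⁰ m = 0.157 AU.

d ≈ 0.157 AU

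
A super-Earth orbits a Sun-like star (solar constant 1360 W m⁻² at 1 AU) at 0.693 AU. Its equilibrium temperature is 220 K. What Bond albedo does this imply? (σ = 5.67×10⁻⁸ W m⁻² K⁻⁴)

A ≈ 0.81

Flux at 0.693 AU: S = 1360/0.693² = 2830 W m⁻².
From T_eq⁴ = S(1−A)/(4σ): 1−A = 4σT_eq⁴/S.
1−A = 4 × 5.67×10⁻⁸ × (220)⁴ / 2830 = 0.188.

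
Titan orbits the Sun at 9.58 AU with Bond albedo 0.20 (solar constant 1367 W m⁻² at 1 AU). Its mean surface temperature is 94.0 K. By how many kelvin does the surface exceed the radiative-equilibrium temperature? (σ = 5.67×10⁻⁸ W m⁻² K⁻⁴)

S = 1367/9.58² = 14.89 W m⁻².
T_eq = [S(1−A)/(4σ)]^(1/4) = [14.89×0.80/(4×5.67×10⁻⁸)]^(1/4) = 85.1 K.
ΔT = T_surf − T_eq = 94 − 85.1.

ΔT ≈ 8.9 K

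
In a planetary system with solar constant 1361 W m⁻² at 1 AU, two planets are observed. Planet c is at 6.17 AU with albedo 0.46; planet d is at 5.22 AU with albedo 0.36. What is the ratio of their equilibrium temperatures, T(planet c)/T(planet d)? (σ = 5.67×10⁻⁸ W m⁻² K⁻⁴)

T₁/T₂ ≈ 0.882

T_eq = [S₀(1−A)/(4σd²)]^(1/4), so T ∝ (1−A)^(1/4) / √d.
T₁ = [1361×0.54/(4×5.67×10⁻⁸×6.17²)]^(1/4) = 96.05 K.
T₂ = [1361×0.64/(4×5.67×10⁻⁸×5.22²)]^(1/4) = 108.96 K.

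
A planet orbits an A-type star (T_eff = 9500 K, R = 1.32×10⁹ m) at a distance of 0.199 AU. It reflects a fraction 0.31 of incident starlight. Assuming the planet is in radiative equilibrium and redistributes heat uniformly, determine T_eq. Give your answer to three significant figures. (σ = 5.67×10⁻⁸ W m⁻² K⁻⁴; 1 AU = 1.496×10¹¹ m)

d = 0.199 AU = 2.98×10¹⁰ m.
L = 4πR_⋆²σT_⋆⁴ = 4π(1.32×10⁹)² × 5.67×10⁻⁸ × (9500)⁴ = 1.01×10²⁸ W.
S = L/(4πd²) = 9.08×10⁵ W m⁻².
Energy balance: absorbed = emitted ⇒ πR²·S(1−A) = 4πR²·σT_eq⁴, so T_eq⁴ = S(1−A)/(4σ).
T_eq = [9.08×10⁵ × 0.69 / (4 × 5.67×10⁻⁸)]^(1/4) = (2.76×10¹²)^(1/4) = 1290 K.

T_eq ≈ 1290 K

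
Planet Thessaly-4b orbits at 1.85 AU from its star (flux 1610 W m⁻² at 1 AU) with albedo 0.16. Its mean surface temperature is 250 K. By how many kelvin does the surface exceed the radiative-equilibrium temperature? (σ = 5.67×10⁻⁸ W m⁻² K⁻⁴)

S = 1610/1.85² = 470.4 W m⁻².
T_eq = [S(1−A)/(4σ)]^(1/4) = [470.4×0.84/(4×5.67×10⁻⁸)]^(1/4) = 204.3 K.
ΔT = T_surf − T_eq = 250 − 204.3.

ΔT ≈ 45.7 K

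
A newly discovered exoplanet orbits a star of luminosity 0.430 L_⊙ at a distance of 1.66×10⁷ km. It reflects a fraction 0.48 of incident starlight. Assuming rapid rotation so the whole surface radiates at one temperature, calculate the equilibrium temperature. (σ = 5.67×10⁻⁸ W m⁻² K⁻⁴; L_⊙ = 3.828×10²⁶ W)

d = 1.66×10⁷ km = 1.66×10¹⁰ m.
L = 0.430 × 3.828×10²⁶ = 1.65×10²⁶ W.
Flux: S = L/(4πd²) = 1.65×10²⁶/(4π×(1.66×10¹⁰)²) = 4.75×10⁴ W m⁻².
Energy balance: absorbed = emitted ⇒ πR²·S(1−A) = 4πR²·σT_eq⁴, so T_eq⁴ = S(1−A)/(4σ).
T_eq = [4.75×10⁴ × 0.52 / (4 × 5.67×10⁻⁸)]^(1/4) = (1.09×10¹¹)^(1/4) = 575 K.

T_eq ≈ 575 K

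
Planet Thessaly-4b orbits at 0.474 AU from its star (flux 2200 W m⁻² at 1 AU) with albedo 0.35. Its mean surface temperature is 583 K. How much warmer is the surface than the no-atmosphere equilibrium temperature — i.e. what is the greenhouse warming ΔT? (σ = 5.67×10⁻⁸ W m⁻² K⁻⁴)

ΔT ≈ 173.7 K

S = 2200/0.474² = 9792 W m⁻².
T_eq = [S(1−A)/(4σ)]^(1/4) = [9792×0.65/(4×5.67×10⁻⁸)]^(1/4) = 409.3 K.
ΔT = T_surf − T_eq = 583 − 409.3.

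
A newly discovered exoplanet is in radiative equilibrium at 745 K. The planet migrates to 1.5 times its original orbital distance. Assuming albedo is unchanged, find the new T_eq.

T_eq ≈ 608 K

T_eq ∝ L^(1/4) · d^(−1/2).
T′ = 745 / 1.5^(1/2) = 608 K.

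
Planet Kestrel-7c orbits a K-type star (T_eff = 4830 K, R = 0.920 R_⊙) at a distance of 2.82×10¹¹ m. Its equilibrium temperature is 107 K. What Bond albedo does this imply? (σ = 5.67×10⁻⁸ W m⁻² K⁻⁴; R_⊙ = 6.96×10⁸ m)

A ≈ 0.81

R_⋆ = 0.920 × 6.96×10⁸ = 6.40×10⁸ m.
L = 4πR_⋆²σT_⋆⁴ = 4π(6.40×10⁸)² × 5.67×10⁻⁸ × (4830)⁴ = 1.59×10²⁶ W.
S = L/(4πd²) = 159 W m⁻².
From T_eq⁴ = S(1−A)/(4σ): 1−A = 4σT_eq⁴/S.
1−A = 4 × 5.67×10⁻⁸ × (107)⁴ / 159 = 0.187.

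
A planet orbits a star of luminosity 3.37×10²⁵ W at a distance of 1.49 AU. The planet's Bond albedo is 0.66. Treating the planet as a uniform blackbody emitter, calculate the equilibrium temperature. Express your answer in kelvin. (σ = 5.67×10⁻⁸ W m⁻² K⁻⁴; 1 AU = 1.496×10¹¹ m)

d = 1.49 AU = 2.23×10¹¹ m.
Flux: S = L/(4πd²) = 3.37×10²⁵/(4π×(2.23×10¹¹)²) = 54.0 W m⁻².
Energy balance: absorbed = emitted ⇒ πR²·S(1−A) = 4πR²·σT_eq⁴, so T_eq⁴ = S(1−A)/(4σ).
T_eq = [54.0 × 0.34 / (4 × 5.67×10⁻⁸)]^(1/4) = (8.09×10⁷)^(1/4) = 94.8 K.

T_eq ≈ 94.8 K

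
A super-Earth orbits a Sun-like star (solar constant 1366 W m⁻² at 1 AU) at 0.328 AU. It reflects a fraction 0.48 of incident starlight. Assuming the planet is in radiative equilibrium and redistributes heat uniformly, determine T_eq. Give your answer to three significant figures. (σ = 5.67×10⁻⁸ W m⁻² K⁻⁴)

Flux at 0.328 AU: S = 1366/0.328² = 1.27×10⁴ W m⁻².
Energy balance: absorbed = emitted ⇒ πR²·S(1−A) = 4πR²·σT_eq⁴, so T_eq⁴ = S(1−A)/(4σ).
T_eq = [1.27×10⁴ × 0.52 / (4 × 5.67×10⁻⁸)]^(1/4) = (2.91×10¹⁰)^(1/4) = 413 K.

T_eq ≈ 413 K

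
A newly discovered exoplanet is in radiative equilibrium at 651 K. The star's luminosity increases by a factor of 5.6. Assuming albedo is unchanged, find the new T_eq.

T_eq ∝ L^(1/4) · d^(−1/2).
T′ = 651 × 5.6^(1/4) = 1000 K.

T_eq ≈ 1000 K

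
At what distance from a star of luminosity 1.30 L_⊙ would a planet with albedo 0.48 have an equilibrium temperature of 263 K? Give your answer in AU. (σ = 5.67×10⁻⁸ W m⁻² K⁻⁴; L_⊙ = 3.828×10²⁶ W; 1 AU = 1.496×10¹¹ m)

d ≈ 0.921 AU

L = 1.30 × 3.828×10²⁶ = 4.98×10²⁶ W.
From T_eq⁴ = L(1−A)/(16πσd²): d = √[L(1−A)/(16πσT_eq⁴)].
d = √[4.98×10²⁶ × 0.52 / (16π × 5.67×10⁻⁸ × (263)⁴)] = 1.38×10¹¹ m = 0.921 AU.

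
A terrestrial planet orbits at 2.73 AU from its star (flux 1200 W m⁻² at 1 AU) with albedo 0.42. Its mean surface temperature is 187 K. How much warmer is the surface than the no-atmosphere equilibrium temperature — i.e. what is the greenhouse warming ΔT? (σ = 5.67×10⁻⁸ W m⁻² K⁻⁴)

ΔT ≈ 44.6 K

S = 1200/2.73² = 161.0 W m⁻².
T_eq = [S(1−A)/(4σ)]^(1/4) = [161.0×0.58/(4×5.67×10⁻⁸)]^(1/4) = 142.4 K.
ΔT = T_surf − T_eq = 187 − 142.4.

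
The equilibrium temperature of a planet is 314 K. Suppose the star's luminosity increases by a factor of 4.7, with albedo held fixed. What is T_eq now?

T_eq ≈ 462 K

T_eq ∝ L^(1/4) · d^(−1/2).
T′ = 314 × 4.7^(1/4) = 462 K.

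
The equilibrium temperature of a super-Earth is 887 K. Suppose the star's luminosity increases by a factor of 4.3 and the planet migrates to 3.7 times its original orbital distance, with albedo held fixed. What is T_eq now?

T_eq ≈ 664 K

T_eq ∝ L^(1/4) · d^(−1/2).
T′ = 887 × 4.3^(1/4) / 3.7^(1/2) = 664 K.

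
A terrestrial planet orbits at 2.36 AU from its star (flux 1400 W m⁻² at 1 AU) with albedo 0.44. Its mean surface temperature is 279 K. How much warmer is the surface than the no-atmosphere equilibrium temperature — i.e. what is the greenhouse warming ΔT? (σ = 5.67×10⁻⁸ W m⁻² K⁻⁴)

S = 1400/2.36² = 251.4 W m⁻².
T_eq = [S(1−A)/(4σ)]^(1/4) = [251.4×0.56/(4×5.67×10⁻⁸)]^(1/4) = 157.8 K.
ΔT = T_surf − T_eq = 279 − 157.8.

ΔT ≈ 121.2 K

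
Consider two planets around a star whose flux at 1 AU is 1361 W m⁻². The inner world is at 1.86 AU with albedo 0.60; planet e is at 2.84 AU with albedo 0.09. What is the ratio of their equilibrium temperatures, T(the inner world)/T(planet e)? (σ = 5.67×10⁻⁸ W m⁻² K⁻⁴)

T₁/T₂ ≈ 1.006

T_eq = [S₀(1−A)/(4σd²)]^(1/4), so T ∝ (1−A)^(1/4) / √d.
T₁ = [1361×0.40/(4×5.67×10⁻⁸×1.86²)]^(1/4) = 162.30 K.
T₂ = [1361×0.91/(4×5.67×10⁻⁸×2.84²)]^(1/4) = 161.31 K.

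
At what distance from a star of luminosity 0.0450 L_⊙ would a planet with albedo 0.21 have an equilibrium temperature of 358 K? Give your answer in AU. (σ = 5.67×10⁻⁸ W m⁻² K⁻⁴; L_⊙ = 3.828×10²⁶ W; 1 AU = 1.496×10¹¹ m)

L = 0.0450 × 3.828×10²⁶ = 1.72×10²⁵ W.
From T_eq⁴ = L(1−A)/(16πσd²): d = √[L(1−A)/(16πσT_eq⁴)].
d = √[1.72×10²⁵ × 0.79 / (16π × 5.67×10⁻⁸ × (358)⁴)] = 1.70×10¹⁰ m = 0.114 AU.

d ≈ 0.114 AU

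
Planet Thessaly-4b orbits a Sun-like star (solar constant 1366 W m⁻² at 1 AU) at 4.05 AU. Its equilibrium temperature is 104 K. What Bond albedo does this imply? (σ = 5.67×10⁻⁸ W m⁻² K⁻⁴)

A ≈ 0.68

Flux at 4.05 AU: S = 1366/4.05² = 83.3 W m⁻².
From T_eq⁴ = S(1−A)/(4σ): 1−A = 4σT_eq⁴/S.
1−A = 4 × 5.67×10⁻⁸ × (104)⁴ / 83.3 = 0.319.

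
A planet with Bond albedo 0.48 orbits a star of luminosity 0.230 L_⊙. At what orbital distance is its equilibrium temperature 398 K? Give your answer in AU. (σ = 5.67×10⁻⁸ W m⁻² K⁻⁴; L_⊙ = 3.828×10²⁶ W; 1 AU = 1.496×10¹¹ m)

d ≈ 0.169 AU

L = 0.230 × 3.828×10²⁶ = 8.80×10²⁵ W.
From T_eq⁴ = L(1−A)/(16πσd²): d = √[L(1−A)/(16πσT_eq⁴)].
d = √[8.80×10²⁵ × 0.52 / (16π × 5.67×10⁻⁸ × (398)⁴)] = 2.53×10¹⁰ m = 0.169 AU.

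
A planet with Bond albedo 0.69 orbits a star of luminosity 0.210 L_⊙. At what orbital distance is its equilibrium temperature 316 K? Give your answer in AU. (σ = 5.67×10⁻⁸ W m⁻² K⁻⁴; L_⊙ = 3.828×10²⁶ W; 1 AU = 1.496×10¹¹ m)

d ≈ 0.198 AU

L = 0.210 × 3.828×10²⁶ = 8.04×10²⁵ W.
From T_eq⁴ = L(1−A)/(16πσd²): d = √[L(1−A)/(16πσT_eq⁴)].
d = √[8.04×10²⁵ × 0.31 / (16π × 5.67×10⁻⁸ × (316)⁴)] = 2.96×10¹⁰ m = 0.198 AU.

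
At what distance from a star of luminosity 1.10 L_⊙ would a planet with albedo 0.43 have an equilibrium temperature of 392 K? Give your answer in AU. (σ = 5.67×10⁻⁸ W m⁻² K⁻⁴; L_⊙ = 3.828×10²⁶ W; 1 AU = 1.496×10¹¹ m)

d ≈ 0.399 AU

L = 1.10 × 3.828×10²⁶ = 4.21×10²⁶ W.
From T_eq⁴ = L(1−A)/(16πσd²): d = √[L(1−A)/(16πσT_eq⁴)].
d = √[4.21×10²⁶ × 0.57 / (16π × 5.67×10⁻⁸ × (392)⁴)] = 5.97×10¹⁰ m = 0.399 AU.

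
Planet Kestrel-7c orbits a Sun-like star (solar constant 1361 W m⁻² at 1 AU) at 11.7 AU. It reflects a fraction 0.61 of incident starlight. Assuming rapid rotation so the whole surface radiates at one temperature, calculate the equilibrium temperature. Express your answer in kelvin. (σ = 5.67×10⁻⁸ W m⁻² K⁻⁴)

Flux at 11.7 AU: S = 1361/11.7² = 9.94 W m⁻².
Energy balance: absorbed = emitted ⇒ πR²·S(1−A) = 4πR²·σT_eq⁴, so T_eq⁴ = S(1−A)/(4σ).
T_eq = [9.94 × 0.39 / (4 × 5.67×10⁻⁸)]^(1/4) = (1.71×10⁷)^(1/4) = 64.3 K.

T_eq ≈ 64.3 K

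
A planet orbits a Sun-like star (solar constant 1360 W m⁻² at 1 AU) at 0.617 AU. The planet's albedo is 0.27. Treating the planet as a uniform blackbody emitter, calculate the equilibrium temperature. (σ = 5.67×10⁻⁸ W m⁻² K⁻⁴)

Flux at 0.617 AU: S = 1360/0.617² = 3570 W m⁻².
Energy balance: absorbed = emitted ⇒ πR²·S(1−A) = 4πR²·σT_eq⁴, so T_eq⁴ = S(1−A)/(4σ).
T_eq = [3570 × 0.73 / (4 × 5.67×10⁻⁸)]^(1/4) = (1.15×10¹⁰)^(1/4) = 327 K.

T_eq ≈ 327 K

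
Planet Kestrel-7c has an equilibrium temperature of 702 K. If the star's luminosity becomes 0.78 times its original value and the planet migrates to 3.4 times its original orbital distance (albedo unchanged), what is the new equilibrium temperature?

T_eq ∝ L^(1/4) · d^(−1/2).
T′ = 702 × 0.78^(1/4) / 3.4^(1/2) = 358 K.

T_eq ≈ 358 K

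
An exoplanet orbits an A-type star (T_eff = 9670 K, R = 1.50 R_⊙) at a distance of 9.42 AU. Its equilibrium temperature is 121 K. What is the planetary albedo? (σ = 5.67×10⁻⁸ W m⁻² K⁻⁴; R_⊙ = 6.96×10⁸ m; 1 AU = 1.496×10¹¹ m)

R_⋆ = 1.50 × 6.96×10⁸ = 1.04×10⁹ m.
d = 9.42 AU = 1.41×10¹² m.
L = 4πR_⋆²σT_⋆⁴ = 4π(1.04×10⁹)² × 5.67×10⁻⁸ × (9670)⁴ = 6.79×10²⁷ W.
S = L/(4πd²) = 272 W m⁻².
From T_eq⁴ = S(1−A)/(4σ): 1−A = 4σT_eq⁴/S.
1−A = 4 × 5.67×10⁻⁸ × (121)⁴ / 272 = 0.179.

A ≈ 0.82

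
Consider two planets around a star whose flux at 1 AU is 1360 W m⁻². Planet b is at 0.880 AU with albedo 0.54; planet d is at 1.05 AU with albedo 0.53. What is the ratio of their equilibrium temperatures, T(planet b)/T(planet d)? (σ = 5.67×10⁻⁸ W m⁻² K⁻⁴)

T_eq = [S₀(1−A)/(4σd²)]^(1/4), so T ∝ (1−A)^(1/4) / √d.
T₁ = [1360×0.46/(4×5.67×10⁻⁸×0.880²)]^(1/4) = 244.30 K.
T₂ = [1360×0.47/(4×5.67×10⁻⁸×1.05²)]^(1/4) = 224.86 K.

T₁/T₂ ≈ 1.086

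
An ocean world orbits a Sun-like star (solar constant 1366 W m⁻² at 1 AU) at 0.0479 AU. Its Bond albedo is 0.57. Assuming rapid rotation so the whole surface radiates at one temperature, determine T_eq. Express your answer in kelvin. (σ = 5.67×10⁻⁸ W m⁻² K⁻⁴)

Flux at 0.0479 AU: S = 1366/0.0479² = 5.95×10⁵ W m⁻².
Energy balance: absorbed = emitted ⇒ πR²·S(1−A) = 4πR²·σT_eq⁴, so T_eq⁴ = S(1−A)/(4σ).
T_eq = [5.95×10⁵ × 0.43 / (4 × 5.67×10⁻⁸)]^(1/4) = (1.13×10¹²)^(1/4) = 1030 K.

T_eq ≈ 1030 K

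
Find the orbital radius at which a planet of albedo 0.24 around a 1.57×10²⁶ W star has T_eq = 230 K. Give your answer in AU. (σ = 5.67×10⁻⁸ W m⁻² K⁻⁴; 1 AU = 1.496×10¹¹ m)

d ≈ 0.818 AU

From T_eq⁴ = L(1−A)/(16πσd²): d = √[L(1−A)/(16πσT_eq⁴)].
d = √[1.57×10²⁶ × 0.76 / (16π × 5.67×10⁻⁸ × (230)⁴)] = 1.22×10¹¹ m = 0.818 AU.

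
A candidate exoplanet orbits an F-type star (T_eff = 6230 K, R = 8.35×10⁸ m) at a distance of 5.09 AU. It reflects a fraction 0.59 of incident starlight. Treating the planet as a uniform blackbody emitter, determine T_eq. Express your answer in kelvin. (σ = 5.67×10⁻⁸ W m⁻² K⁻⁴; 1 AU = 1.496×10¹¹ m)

T_eq ≈ 117 K

d = 5.09 AU = 7.61×10¹¹ m.
L = 4πR_⋆²σT_⋆⁴ = 4π(8.35×10⁸)² × 5.67×10⁻⁸ × (6230)⁴ = 7.48×10²⁶ W.
S = L/(4πd²) = 103 W m⁻².
Energy balance: absorbed = emitted ⇒ πR²·S(1−A) = 4πR²·σT_eq⁴, so T_eq⁴ = S(1−A)/(4σ).
T_eq = [103 × 0.41 / (4 × 5.67×10⁻⁸)]^(1/4) = (1.86×10⁸)^(1/4) = 117 K.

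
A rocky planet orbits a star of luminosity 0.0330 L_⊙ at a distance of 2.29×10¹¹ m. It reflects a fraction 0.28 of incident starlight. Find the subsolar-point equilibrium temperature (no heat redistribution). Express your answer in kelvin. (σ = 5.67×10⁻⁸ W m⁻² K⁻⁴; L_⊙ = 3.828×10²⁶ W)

L = 0.0330 × 3.828×10²⁶ = 1.26×10²⁵ W.
Flux: S = L/(4πd²) = 1.26×10²⁵/(4π×(2.29×10¹¹)²) = 19.2 W m⁻².
At the subsolar point the surface absorbs S(1−A) and emits σT⁴ per unit area — no factor of 4, since only the local patch is in balance.
T = [19.2 × 0.72 / 5.67×10⁻⁸]^(1/4) = (2.43×10⁸)^(1/4) = 125 K.

T_ss ≈ 125 K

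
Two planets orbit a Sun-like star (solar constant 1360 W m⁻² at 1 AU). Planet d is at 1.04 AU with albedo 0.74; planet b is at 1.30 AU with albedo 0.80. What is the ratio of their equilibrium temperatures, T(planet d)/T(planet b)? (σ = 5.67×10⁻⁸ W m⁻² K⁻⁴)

T₁/T₂ ≈ 1.194

T_eq = [S₀(1−A)/(4σd²)]^(1/4), so T ∝ (1−A)^(1/4) / √d.
T₁ = [1360×0.26/(4×5.67×10⁻⁸×1.04²)]^(1/4) = 194.85 K.
T₂ = [1360×0.20/(4×5.67×10⁻⁸×1.30²)]^(1/4) = 163.21 K.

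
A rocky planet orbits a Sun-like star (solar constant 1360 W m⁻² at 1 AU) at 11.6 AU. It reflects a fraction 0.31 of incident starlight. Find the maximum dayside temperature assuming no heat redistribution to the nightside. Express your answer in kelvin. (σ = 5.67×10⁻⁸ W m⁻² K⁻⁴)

T_ss ≈ 105 K

Flux at 11.6 AU: S = 1360/11.6² = 10.1 W m⁻².
With no redistribution each surface element balances locally: S(1−A) = σT⁴.
T = [10.1 × 0.69 / 5.67×10⁻⁸]^(1/4) = (1.23×10⁸)^(1/4) = 105 K.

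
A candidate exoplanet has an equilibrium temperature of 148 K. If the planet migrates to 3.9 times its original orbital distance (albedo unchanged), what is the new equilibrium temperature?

T_eq ∝ L^(1/4) · d^(−1/2).
T′ = 148 / 3.9^(1/2) = 74.9 K.

T_eq ≈ 74.9 K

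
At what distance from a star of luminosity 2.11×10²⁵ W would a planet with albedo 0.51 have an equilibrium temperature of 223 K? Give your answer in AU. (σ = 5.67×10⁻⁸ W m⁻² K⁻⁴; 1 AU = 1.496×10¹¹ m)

From T_eq⁴ = L(1−A)/(16πσd²): d = √[L(1−A)/(16πσT_eq⁴)].
d = √[2.11×10²⁵ × 0.49 / (16π × 5.67×10⁻⁸ × (223)⁴)] = 3.83×10¹⁰ m = 0.256 AU.

d ≈ 0.256 AU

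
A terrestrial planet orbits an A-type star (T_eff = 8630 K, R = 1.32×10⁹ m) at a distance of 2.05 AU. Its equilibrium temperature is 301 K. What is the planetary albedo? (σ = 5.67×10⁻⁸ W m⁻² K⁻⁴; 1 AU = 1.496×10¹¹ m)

A ≈ 0.68

d = 2.05 AU = 3.07×10¹¹ m.
L = 4πR_⋆²σT_⋆⁴ = 4π(1.32×10⁹)² × 5.67×10⁻⁸ × (8630)⁴ = 6.89×10²⁷ W.
S = L/(4πd²) = 5830 W m⁻².
From T_eq⁴ = S(1−A)/(4σ): 1−A = 4σT_eq⁴/S.
1−A = 4 × 5.67×10⁻⁸ × (301)⁴ / 5830 = 0.320.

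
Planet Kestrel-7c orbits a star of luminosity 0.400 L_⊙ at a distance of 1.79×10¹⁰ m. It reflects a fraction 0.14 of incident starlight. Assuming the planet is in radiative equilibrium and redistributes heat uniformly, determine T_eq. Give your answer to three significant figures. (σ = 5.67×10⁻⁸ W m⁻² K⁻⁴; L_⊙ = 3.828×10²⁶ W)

T_eq ≈ 616 K

L = 0.400 × 3.828×10²⁶ = 1.53×10²⁶ W.
Flux: S = L/(4πd²) = 1.53×10²⁶/(4π×(1.79×10¹⁰)²) = 3.80×10⁴ W m⁻².
Energy balance: absorbed = emitted ⇒ πR²·S(1−A) = 4πR²·σT_eq⁴, so T_eq⁴ = S(1−A)/(4σ).
T_eq = [3.80×10⁴ × 0.86 / (4 × 5.67×10⁻⁸)]^(1/4) = (1.44×10¹¹)^(1/4) = 616 K.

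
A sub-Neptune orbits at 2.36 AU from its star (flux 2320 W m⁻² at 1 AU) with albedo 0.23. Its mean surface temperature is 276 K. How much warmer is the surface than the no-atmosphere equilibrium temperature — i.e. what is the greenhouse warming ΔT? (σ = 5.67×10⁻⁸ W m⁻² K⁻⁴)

ΔT ≈ 82.1 K

S = 2320/2.36² = 416.5 W m⁻².
T_eq = [S(1−A)/(4σ)]^(1/4) = [416.5×0.77/(4×5.67×10⁻⁸)]^(1/4) = 193.9 K.
ΔT = T_surf − T_eq = 276 − 193.9.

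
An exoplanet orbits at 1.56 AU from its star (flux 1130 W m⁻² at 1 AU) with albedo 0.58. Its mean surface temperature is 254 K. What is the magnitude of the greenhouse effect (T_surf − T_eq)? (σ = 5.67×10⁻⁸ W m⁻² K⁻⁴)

ΔT ≈ 82.8 K

S = 1130/1.56² = 464.3 W m⁻².
T_eq = [S(1−A)/(4σ)]^(1/4) = [464.3×0.42/(4×5.67×10⁻⁸)]^(1/4) = 171.2 K.
ΔT = T_surf − T_eq = 254 − 171.2.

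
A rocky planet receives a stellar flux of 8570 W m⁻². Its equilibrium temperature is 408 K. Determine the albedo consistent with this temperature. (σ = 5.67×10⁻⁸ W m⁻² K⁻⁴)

A ≈ 0.27

From T_eq⁴ = S(1−A)/(4σ): 1−A = 4σT_eq⁴/S.
1−A = 4 × 5.67×10⁻⁸ × (408)⁴ / 8570 = 0.733.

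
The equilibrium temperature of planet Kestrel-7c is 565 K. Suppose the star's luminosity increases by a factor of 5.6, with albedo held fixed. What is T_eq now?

T_eq ∝ L^(1/4) · d^(−1/2).
T′ = 565 × 5.6^(1/4) = 869 K.

T_eq ≈ 869 K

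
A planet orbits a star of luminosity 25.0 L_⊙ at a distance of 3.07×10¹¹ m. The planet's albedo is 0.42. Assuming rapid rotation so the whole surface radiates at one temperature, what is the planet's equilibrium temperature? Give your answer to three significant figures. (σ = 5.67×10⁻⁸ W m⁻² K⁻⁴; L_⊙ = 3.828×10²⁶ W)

T_eq ≈ 379 K

L = 25.0 × 3.828×10²⁶ = 9.57×10²⁷ W.
Flux: S = L/(4πd²) = 9.57×10²⁷/(4π×(3.07×10¹¹)²) = 8080 W m⁻².
Energy balance: absorbed = emitted ⇒ πR²·S(1−A) = 4πR²·σT_eq⁴, so T_eq⁴ = S(1−A)/(4σ).
T_eq = [8080 × 0.58 / (4 × 5.67×10⁻⁸)]^(1/4) = (2.07×10¹⁰)^(1/4) = 379 K.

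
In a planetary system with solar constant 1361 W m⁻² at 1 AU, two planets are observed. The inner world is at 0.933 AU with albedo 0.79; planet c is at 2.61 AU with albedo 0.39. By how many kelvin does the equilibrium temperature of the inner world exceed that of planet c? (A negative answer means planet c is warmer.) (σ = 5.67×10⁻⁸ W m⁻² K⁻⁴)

T_eq = [S₀(1−A)/(4σd²)]^(1/4), so T ∝ (1−A)^(1/4) / √d.
T₁ = [1361×0.21/(4×5.67×10⁻⁸×0.933²)]^(1/4) = 195.06 K.
T₂ = [1361×0.61/(4×5.67×10⁻⁸×2.61²)]^(1/4) = 152.25 K.

ΔT ≈ 42.8 K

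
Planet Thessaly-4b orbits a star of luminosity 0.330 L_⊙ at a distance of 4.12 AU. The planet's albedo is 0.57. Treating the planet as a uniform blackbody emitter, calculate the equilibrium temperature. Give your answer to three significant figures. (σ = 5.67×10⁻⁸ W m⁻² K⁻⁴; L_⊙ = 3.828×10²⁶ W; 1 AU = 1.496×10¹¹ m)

d = 4.12 AU = 6.16×10¹¹ m.
L = 0.330 × 3.828×10²⁶ = 1.26×10²⁶ W.
Flux: S = L/(4πd²) = 1.26×10²⁶/(4π×(6.16×10¹¹)²) = 26.5 W m⁻².
Energy balance: absorbed = emitted ⇒ πR²·S(1−A) = 4πR²·σT_eq⁴, so T_eq⁴ = S(1−A)/(4σ).
T_eq = [26.5 × 0.43 / (4 × 5.67×10⁻⁸)]^(1/4) = (5.02×10⁷)^(1/4) = 84.2 K.

T_eq ≈ 84.2 K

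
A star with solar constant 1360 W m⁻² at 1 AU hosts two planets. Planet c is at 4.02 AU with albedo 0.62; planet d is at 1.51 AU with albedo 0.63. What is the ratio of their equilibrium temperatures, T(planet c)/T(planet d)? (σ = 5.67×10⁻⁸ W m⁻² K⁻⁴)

T₁/T₂ ≈ 0.617

T_eq = [S₀(1−A)/(4σd²)]^(1/4), so T ∝ (1−A)^(1/4) / √d.
T₁ = [1360×0.38/(4×5.67×10⁻⁸×4.02²)]^(1/4) = 108.97 K.
T₂ = [1360×0.37/(4×5.67×10⁻⁸×1.51²)]^(1/4) = 176.62 K.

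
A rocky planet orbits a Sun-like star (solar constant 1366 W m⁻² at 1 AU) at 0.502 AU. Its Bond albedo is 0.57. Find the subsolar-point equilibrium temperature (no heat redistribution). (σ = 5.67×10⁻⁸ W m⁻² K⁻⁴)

Flux at 0.502 AU: S = 1366/0.502² = 5420 W m⁻².
At the subsolar point the surface absorbs S(1−A) and emits σT⁴ per unit area — no factor of 4, since only the local patch is in balance.
T = [5420 × 0.43 / 5.67×10⁻⁸]^(1/4) = (4.11×10¹⁰)^(1/4) = 450 K.

T_ss ≈ 450 K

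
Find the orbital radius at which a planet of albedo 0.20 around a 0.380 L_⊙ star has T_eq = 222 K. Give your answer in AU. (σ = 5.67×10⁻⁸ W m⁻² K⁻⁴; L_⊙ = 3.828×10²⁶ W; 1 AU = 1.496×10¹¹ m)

d ≈ 0.867 AU

L = 0.380 × 3.828×10²⁶ = 1.45×10²⁶ W.
From T_eq⁴ = L(1−A)/(16πσd²): d = √[L(1−A)/(16πσT_eq⁴)].
d = √[1.45×10²⁶ × 0.80 / (16π × 5.67×10⁻⁸ × (222)⁴)] = 1.30×10¹¹ m = 0.867 AU.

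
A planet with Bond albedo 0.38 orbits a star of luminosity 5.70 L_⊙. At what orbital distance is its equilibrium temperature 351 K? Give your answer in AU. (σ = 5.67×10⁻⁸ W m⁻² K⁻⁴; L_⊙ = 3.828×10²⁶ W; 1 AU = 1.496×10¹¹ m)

L = 5.70 × 3.828×10²⁶ = 2.18×10²⁷ W.
From T_eq⁴ = L(1−A)/(16πσd²): d = √[L(1−A)/(16πσT_eq⁴)].
d = √[2.18×10²⁷ × 0.62 / (16π × 5.67×10⁻⁸ × (351)⁴)] = 1.77×10¹¹ m = 1.18 AU.

d ≈ 1.18 AU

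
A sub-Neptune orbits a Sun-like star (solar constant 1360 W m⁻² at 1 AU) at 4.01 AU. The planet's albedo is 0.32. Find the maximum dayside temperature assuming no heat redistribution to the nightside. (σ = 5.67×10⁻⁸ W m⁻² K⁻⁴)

T_ss ≈ 178 K

Flux at 4.01 AU: S = 1360/4.01² = 84.6 W m⁻².
With no redistribution each surface element balances locally: S(1−A) = σT⁴.
T = [84.6 × 0.68 / 5.67×10⁻⁸]^(1/4) = (1.01×10⁹)^(1/4) = 178 K.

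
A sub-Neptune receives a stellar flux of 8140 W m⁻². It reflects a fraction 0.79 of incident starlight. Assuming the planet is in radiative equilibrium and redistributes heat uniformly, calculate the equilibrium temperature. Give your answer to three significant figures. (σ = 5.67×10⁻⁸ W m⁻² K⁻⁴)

T_eq ≈ 295 K

Energy balance: absorbed = emitted ⇒ πR²·S(1−A) = 4πR²·σT_eq⁴, so T_eq⁴ = S(1−A)/(4σ).
T_eq = [8140 × 0.21 / (4 × 5.67×10⁻⁸)]^(1/4) = (7.54×10⁹)^(1/4) = 295 K.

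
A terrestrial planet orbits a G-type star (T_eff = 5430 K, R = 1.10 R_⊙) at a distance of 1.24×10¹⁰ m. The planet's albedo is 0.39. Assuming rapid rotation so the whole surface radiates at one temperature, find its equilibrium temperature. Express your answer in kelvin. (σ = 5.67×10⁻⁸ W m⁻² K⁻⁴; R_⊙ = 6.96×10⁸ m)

T_eq ≈ 843 K

R_⋆ = 1.10 × 6.96×10⁸ = 7.66×10⁸ m.
L = 4πR_⋆²σT_⋆⁴ = 4π(7.66×10⁸)² × 5.67×10⁻⁸ × (5430)⁴ = 3.63×10²⁶ W.
S = L/(4πd²) = 1.88×10⁵ W m⁻².
Energy balance: absorbed = emitted ⇒ πR²·S(1−A) = 4πR²·σT_eq⁴, so T_eq⁴ = S(1−A)/(4σ).
T_eq = [1.88×10⁵ × 0.61 / (4 × 5.67×10⁻⁸)]^(1/4) = (5.05×10¹¹)^(1/4) = 843 K.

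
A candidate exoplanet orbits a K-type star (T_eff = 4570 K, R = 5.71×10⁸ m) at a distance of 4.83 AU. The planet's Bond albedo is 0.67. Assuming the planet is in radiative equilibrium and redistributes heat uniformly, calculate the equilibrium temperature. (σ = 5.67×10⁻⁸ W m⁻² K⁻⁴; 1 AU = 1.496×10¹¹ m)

d = 4.83 AU = 7.23×10¹¹ m.
L = 4πR_⋆²σT_⋆⁴ = 4π(5.71×10⁸)² × 5.67×10⁻⁸ × (4570)⁴ = 1.01×10²⁶ W.
S = L/(4πd²) = 15.4 W m⁻².
Energy balance: absorbed = emitted ⇒ πR²·S(1−A) = 4πR²·σT_eq⁴, so T_eq⁴ = S(1−A)/(4σ).
T_eq = [15.4 × 0.33 / (4 × 5.67×10⁻⁸)]^(1/4) = (2.25×10⁷)^(1/4) = 68.9 K.

T_eq ≈ 68.9 K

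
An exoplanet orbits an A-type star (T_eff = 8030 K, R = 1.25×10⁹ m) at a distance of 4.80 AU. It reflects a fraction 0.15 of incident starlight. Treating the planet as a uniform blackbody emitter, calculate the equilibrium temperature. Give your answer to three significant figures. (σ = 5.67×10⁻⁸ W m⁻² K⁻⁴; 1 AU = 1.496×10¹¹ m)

T_eq ≈ 227 K

d = 4.80 AU = 7.18×10¹¹ m.
L = 4πR_⋆²σT_⋆⁴ = 4π(1.25×10⁹)² × 5.67×10⁻⁸ × (8030)⁴ = 4.63×10²⁷ W.
S = L/(4πd²) = 714 W m⁻².
Energy balance: absorbed = emitted ⇒ πR²·S(1−A) = 4πR²·σT_eq⁴, so T_eq⁴ = S(1−A)/(4σ).
T_eq = [714 × 0.85 / (4 × 5.67×10⁻⁸)]^(1/4) = (2.68×10⁹)^(1/4) = 227 K.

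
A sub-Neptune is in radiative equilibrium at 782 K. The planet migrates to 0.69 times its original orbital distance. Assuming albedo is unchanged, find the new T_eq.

T_eq ≈ 941 K

T_eq ∝ L^(1/4) · d^(−1/2).
T′ = 782 / 0.69^(1/2) = 941 K.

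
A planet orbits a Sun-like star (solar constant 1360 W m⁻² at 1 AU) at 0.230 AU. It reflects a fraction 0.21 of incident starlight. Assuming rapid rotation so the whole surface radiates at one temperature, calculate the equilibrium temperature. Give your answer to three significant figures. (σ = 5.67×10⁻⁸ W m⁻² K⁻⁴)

Flux at 0.230 AU: S = 1360/0.230² = 2.57×10⁴ W m⁻².
Energy balance: absorbed = emitted ⇒ πR²·S(1−A) = 4πR²·σT_eq⁴, so T_eq⁴ = S(1−A)/(4σ).
T_eq = [2.57×10⁴ × 0.79 / (4 × 5.67×10⁻⁸)]^(1/4) = (8.96×10¹⁰)^(1/4) = 547 K.

T_eq ≈ 547 K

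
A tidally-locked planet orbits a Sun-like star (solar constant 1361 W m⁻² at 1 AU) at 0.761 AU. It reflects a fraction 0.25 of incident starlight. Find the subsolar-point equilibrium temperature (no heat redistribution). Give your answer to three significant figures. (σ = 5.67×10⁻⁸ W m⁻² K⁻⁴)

Flux at 0.761 AU: S = 1361/0.761² = 2350 W m⁻².
At the subsolar point the surface absorbs S(1−A) and emits σT⁴ per unit area — no factor of 4, since only the local patch is in balance.
T = [2350 × 0.75 / 5.67×10⁻⁸]^(1/4) = (3.11×10¹⁰)^(1/4) = 420 K.

T_ss ≈ 420 K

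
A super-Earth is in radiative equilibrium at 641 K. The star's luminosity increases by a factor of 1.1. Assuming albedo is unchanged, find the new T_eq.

T_eq ≈ 656 K

T_eq ∝ L^(1/4) · d^(−1/2).
T′ = 641 × 1.1^(1/4) = 656 K.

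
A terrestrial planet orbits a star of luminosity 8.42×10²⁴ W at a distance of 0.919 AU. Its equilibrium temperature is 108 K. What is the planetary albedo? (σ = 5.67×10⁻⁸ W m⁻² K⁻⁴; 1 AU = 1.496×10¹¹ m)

d = 0.919 AU = 1.37×10¹¹ m.
Flux: S = L/(4πd²) = 8.42×10²⁴/(4π×(1.37×10¹¹)²) = 35.4 W m⁻².
From T_eq⁴ = S(1−A)/(4σ): 1−A = 4σT_eq⁴/S.
1−A = 4 × 5.67×10⁻⁸ × (108)⁴ / 35.4 = 0.870.

A ≈ 0.13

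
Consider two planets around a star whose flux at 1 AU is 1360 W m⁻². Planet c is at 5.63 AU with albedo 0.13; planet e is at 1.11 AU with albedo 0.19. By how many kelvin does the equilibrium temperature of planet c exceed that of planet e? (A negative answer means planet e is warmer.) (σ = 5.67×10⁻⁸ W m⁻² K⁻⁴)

T_eq = [S₀(1−A)/(4σd²)]^(1/4), so T ∝ (1−A)^(1/4) / √d.
T₁ = [1360×0.87/(4×5.67×10⁻⁸×5.63²)]^(1/4) = 113.27 K.
T₂ = [1360×0.81/(4×5.67×10⁻⁸×1.11²)]^(1/4) = 250.57 K.

ΔT ≈ -137.3 K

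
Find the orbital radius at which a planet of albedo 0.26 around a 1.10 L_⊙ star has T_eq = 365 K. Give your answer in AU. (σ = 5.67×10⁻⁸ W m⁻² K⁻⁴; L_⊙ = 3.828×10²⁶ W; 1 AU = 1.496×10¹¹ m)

d ≈ 0.525 AU

L = 1.10 × 3.828×10²⁶ = 4.21×10²⁶ W.
From T_eq⁴ = L(1−A)/(16πσd²): d = √[L(1−A)/(16πσT_eq⁴)].
d = √[4.21×10²⁶ × 0.74 / (16π × 5.67×10⁻⁸ × (365)⁴)] = 7.85×10¹⁰ m = 0.525 AU.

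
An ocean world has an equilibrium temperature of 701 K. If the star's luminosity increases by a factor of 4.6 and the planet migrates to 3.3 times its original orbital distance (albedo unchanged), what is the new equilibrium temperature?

T_eq ≈ 565 K

T_eq ∝ L^(1/4) · d^(−1/2).
T′ = 701 × 4.6^(1/4) / 3.3^(1/2) = 565 K.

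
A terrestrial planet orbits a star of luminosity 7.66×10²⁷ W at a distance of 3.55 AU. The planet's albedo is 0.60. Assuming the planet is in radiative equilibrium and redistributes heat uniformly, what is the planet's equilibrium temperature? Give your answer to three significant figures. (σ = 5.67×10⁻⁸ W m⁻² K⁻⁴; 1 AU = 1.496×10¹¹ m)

d = 3.55 AU = 5.31×10¹¹ m.
Flux: S = L/(4πd²) = 7.66×10²⁷/(4π×(5.31×10¹¹)²) = 2160 W m⁻².
Energy balance: absorbed = emitted ⇒ πR²·S(1−A) = 4πR²·σT_eq⁴, so T_eq⁴ = S(1−A)/(4σ).
T_eq = [2160 × 0.40 / (4 × 5.67×10⁻⁸)]^(1/4) = (3.81×10⁹)^(1/4) = 248 K.

T_eq ≈ 248 K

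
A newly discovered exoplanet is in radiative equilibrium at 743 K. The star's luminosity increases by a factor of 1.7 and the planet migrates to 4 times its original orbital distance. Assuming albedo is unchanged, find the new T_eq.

T_eq ≈ 424 K

T_eq ∝ L^(1/4) · d^(−1/2).
T′ = 743 × 1.7^(1/4) / 4^(1/2) = 424 K.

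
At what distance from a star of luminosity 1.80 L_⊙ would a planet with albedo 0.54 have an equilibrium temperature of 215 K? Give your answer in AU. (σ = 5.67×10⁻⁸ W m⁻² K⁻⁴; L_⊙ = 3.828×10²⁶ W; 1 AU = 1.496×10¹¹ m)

L = 1.80 × 3.828×10²⁶ = 6.89×10²⁶ W.
From T_eq⁴ = L(1−A)/(16πσd²): d = √[L(1−A)/(16πσT_eq⁴)].
d = √[6.89×10²⁶ × 0.46 / (16π × 5.67×10⁻⁸ × (215)⁴)] = 2.28×10¹¹ m = 1.52 AU.

d ≈ 1.52 AU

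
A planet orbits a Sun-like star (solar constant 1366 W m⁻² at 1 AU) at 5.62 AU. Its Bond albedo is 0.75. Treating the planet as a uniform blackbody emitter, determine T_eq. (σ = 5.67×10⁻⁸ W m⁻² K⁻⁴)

Flux at 5.62 AU: S = 1366/5.62² = 43.2 W m⁻².
Energy balance: absorbed = emitted ⇒ πR²·S(1−A) = 4πR²·σT_eq⁴, so T_eq⁴ = S(1−A)/(4σ).
T_eq = [43.2 × 0.25 / (4 × 5.67×10⁻⁸)]^(1/4) = (4.77×10⁷)^(1/4) = 83.1 K.

T_eq ≈ 83.1 K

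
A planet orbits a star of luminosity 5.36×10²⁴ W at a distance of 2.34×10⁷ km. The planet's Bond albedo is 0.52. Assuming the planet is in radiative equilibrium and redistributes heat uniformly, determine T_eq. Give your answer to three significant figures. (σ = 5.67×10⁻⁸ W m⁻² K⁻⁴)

d = 2.34×10⁷ km = 2.34×10¹⁰ m.
Flux: S = L/(4πd²) = 5.36×10²⁴/(4π×(2.34×10¹⁰)²) = 779 W m⁻².
Energy balance: absorbed = emitted ⇒ πR²·S(1−A) = 4πR²·σT_eq⁴, so T_eq⁴ = S(1−A)/(4σ).
T_eq = [779 × 0.48 / (4 × 5.67×10⁻⁸)]^(1/4) = (1.65×10⁹)^(1/4) = 202 K.

T_eq ≈ 202 K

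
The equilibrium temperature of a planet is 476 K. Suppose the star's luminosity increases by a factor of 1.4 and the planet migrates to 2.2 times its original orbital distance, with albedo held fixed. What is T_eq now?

T_eq ≈ 349 K

T_eq ∝ L^(1/4) · d^(−1/2).
T′ = 476 × 1.4^(1/4) / 2.2^(1/2) = 349 K.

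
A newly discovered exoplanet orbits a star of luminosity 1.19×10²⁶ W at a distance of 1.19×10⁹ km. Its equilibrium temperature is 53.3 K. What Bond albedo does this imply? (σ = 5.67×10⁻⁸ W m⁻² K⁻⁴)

d = 1.19×10⁹ km = 1.19×10¹² m.
Flux: S = L/(4πd²) = 1.19×10²⁶/(4π×(1.19×10¹²)²) = 6.69 W m⁻².
From T_eq⁴ = S(1−A)/(4σ): 1−A = 4σT_eq⁴/S.
1−A = 4 × 5.67×10⁻⁸ × (53.3)⁴ / 6.69 = 0.274.

A ≈ 0.73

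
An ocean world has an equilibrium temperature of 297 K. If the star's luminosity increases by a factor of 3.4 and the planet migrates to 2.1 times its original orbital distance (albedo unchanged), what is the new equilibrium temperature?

T_eq ∝ L^(1/4) · d^(−1/2).
T′ = 297 × 3.4^(1/4) / 2.1^(1/2) = 278 K.

T_eq ≈ 278 K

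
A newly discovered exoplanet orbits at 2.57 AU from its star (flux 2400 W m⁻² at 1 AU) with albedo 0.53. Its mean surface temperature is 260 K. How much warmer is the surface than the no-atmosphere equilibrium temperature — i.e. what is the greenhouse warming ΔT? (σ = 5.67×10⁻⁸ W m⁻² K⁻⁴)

S = 2400/2.57² = 363.4 W m⁻².
T_eq = [S(1−A)/(4σ)]^(1/4) = [363.4×0.47/(4×5.67×10⁻⁸)]^(1/4) = 165.7 K.
ΔT = T_surf − T_eq = 260 − 165.7.

ΔT ≈ 94.3 K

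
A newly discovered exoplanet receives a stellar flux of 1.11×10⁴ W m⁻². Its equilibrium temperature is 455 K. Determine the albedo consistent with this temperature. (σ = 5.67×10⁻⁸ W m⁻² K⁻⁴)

From T_eq⁴ = S(1−A)/(4σ): 1−A = 4σT_eq⁴/S.
1−A = 4 × 5.67×10⁻⁸ × (455)⁴ / 1.11×10⁴ = 0.876.

A ≈ 0.12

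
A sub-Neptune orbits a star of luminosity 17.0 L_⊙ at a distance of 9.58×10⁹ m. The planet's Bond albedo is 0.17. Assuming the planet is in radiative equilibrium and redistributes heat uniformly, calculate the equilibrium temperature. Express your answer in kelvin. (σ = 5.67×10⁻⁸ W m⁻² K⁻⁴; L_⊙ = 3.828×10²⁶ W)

T_eq ≈ 2130 K

L = 17.0 × 3.828×10²⁶ = 6.51×10²⁷ W.
Flux: S = L/(4πd²) = 6.51×10²⁷/(4π×(9.58×10⁹)²) = 5.64×10⁶ W m⁻².
Energy balance: absorbed = emitted ⇒ πR²·S(1−A) = 4πR²·σT_eq⁴, so T_eq⁴ = S(1−A)/(4σ).
T_eq = [5.64×10⁶ × 0.83 / (4 × 5.67×10⁻⁸)]^(1/4) = (2.06×10¹³)^(1/4) = 2130 K.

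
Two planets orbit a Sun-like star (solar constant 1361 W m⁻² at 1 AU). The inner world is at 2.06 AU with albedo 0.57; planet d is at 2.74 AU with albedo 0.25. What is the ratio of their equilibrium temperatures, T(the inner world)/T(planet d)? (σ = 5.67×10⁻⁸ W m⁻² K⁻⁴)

T_eq = [S₀(1−A)/(4σd²)]^(1/4), so T ∝ (1−A)^(1/4) / √d.
T₁ = [1361×0.43/(4×5.67×10⁻⁸×2.06²)]^(1/4) = 157.03 K.
T₂ = [1361×0.75/(4×5.67×10⁻⁸×2.74²)]^(1/4) = 156.47 K.

T₁/T₂ ≈ 1.004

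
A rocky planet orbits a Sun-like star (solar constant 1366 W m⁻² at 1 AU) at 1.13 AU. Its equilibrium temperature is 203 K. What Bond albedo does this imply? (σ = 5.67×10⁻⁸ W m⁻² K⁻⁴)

Flux at 1.13 AU: S = 1366/1.13² = 1070 W m⁻².
From T_eq⁴ = S(1−A)/(4σ): 1−A = 4σT_eq⁴/S.
1−A = 4 × 5.67×10⁻⁸ × (203)⁴ / 1070 = 0.360.

A ≈ 0.64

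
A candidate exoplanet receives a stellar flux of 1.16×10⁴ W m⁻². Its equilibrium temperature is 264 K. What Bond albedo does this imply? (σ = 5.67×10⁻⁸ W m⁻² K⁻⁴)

A ≈ 0.91

From T_eq⁴ = S(1−A)/(4σ): 1−A = 4σT_eq⁴/S.
1−A = 4 × 5.67×10⁻⁸ × (264)⁴ / 1.16×10⁴ = 0.095.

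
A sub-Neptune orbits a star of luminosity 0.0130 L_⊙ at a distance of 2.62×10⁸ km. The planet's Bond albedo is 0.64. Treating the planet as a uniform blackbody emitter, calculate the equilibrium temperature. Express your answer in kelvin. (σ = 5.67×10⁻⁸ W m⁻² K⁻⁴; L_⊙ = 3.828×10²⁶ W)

T_eq ≈ 55.0 K

d = 2.62×10⁸ km = 2.62×10¹¹ m.
L = 0.0130 × 3.828×10²⁶ = 4.98×10²⁴ W.
Flux: S = L/(4πd²) = 4.98×10²⁴/(4π×(2.62×10¹¹)²) = 5.77 W m⁻².
Energy balance: absorbed = emitted ⇒ πR²·S(1−A) = 4πR²·σT_eq⁴, so T_eq⁴ = S(1−A)/(4σ).
T_eq = [5.77 × 0.36 / (4 × 5.67×10⁻⁸)]^(1/4) = (9.16×10⁶)^(1/4) = 55.0 K.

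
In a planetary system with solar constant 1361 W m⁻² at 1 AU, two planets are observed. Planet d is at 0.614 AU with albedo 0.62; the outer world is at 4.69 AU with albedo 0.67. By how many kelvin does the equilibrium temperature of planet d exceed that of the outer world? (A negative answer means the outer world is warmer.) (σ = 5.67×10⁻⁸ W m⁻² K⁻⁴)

ΔT ≈ 181.5 K

T_eq = [S₀(1−A)/(4σd²)]^(1/4), so T ∝ (1−A)^(1/4) / √d.
T₁ = [1361×0.38/(4×5.67×10⁻⁸×0.614²)]^(1/4) = 278.88 K.
T₂ = [1361×0.33/(4×5.67×10⁻⁸×4.69²)]^(1/4) = 97.41 K.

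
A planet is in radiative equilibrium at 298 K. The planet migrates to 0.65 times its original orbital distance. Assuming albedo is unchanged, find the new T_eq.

T_eq ≈ 370 K

T_eq ∝ L^(1/4) · d^(−1/2).
T′ = 298 / 0.65^(1/2) = 370 K.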